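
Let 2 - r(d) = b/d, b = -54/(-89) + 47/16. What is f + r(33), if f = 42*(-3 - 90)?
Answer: -183461815/46992 ≈ -3904.1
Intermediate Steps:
f = -3906 (f = 42*(-93) = -3906)
b = 5047/1424 (b = -54*(-1/89) + 47*(1/16) = 54/89 + 47/16 = 5047/1424 ≈ 3.5442)
r(d) = 2 - 5047/(1424*d)
f + r(33) = -3906 + (2 - 5047/1424/33) = -3906 + (2 - 5047/1424*1/33) = -3906 + (2 - 5047/46992) = -3906 + 88937/46992 = -183461815/46992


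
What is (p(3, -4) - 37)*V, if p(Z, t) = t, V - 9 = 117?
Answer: -5166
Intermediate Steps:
V = 126 (V = 9 + 117 = 126)
(p(3, -4) - 37)*V = (-4 - 37)*126 = -41*126 = -5166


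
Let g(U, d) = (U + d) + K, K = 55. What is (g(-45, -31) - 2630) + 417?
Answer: -2234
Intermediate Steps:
g(U, d) = 55 + U + d (g(U, d) = (U + d) + 55 = 55 + U + d)
(g(-45, -31) - 2630) + 417 = ((55 - 45 - 31) - 2630) + 417 = (-21 - 2630) + 417 = -2651 + 417 = -2234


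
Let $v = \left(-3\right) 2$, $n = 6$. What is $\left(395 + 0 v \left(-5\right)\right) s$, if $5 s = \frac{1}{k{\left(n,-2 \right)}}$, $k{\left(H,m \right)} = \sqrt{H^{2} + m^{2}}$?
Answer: $\frac{79 \sqrt{10}}{20} \approx 12.491$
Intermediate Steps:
$v = -6$
$s = \frac{\sqrt{10}}{100}$ ($s = \frac{1}{5 \sqrt{6^{2} + \left(-2\right)^{2}}} = \frac{1}{5 \sqrt{36 + 4}} = \frac{1}{5 \sqrt{40}} = \frac{1}{5 \cdot 2 \sqrt{10}} = \frac{\frac{1}{20} \sqrt{10}}{5} = \frac{\sqrt{10}}{100} \approx 0.031623$)
$\left(395 + 0 v \left(-5\right)\right) s = \left(395 + 0 \left(-6\right) \left(-5\right)\right) \frac{\sqrt{10}}{100} = \left(395 + 0 \left(-5\right)\right) \frac{\sqrt{10}}{100} = \left(395 + 0\right) \frac{\sqrt{10}}{100} = 395 \frac{\sqrt{10}}{100} = \frac{79 \sqrt{10}}{20}$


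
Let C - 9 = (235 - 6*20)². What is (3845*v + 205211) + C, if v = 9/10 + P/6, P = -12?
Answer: 428431/2 ≈ 2.1422e+5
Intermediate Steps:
C = 13234 (C = 9 + (235 - 6*20)² = 9 + (235 - 120)² = 9 + 115² = 9 + 13225 = 13234)
v = -11/10 (v = 9/10 - 12/6 = 9*(⅒) - 12*⅙ = 9/10 - 2 = -11/10 ≈ -1.1000)
(3845*v + 205211) + C = (3845*(-11/10) + 205211) + 13234 = (-8459/2 + 205211) + 13234 = 401963/2 + 13234 = 428431/2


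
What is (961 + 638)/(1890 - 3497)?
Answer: -1599/1607 ≈ -0.99502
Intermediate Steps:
(961 + 638)/(1890 - 3497) = 1599/(-1607) = 1599*(-1/1607) = -1599/1607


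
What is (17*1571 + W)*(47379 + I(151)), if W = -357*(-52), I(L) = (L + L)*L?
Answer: 4209342851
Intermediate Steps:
I(L) = 2*L**2 (I(L) = (2*L)*L = 2*L**2)
W = 18564
(17*1571 + W)*(47379 + I(151)) = (17*1571 + 18564)*(47379 + 2*151**2) = (26707 + 18564)*(47379 + 2*22801) = 45271*(47379 + 45602) = 45271*92981 = 4209342851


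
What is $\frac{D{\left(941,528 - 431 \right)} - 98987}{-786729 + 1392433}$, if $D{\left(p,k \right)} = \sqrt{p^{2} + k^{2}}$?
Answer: $- \frac{98987}{605704} + \frac{\sqrt{894890}}{605704} \approx -0.16186$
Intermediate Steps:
$D{\left(p,k \right)} = \sqrt{k^{2} + p^{2}}$
$\frac{D{\left(941,528 - 431 \right)} - 98987}{-786729 + 1392433} = \frac{\sqrt{\left(528 - 431\right)^{2} + 941^{2}} - 98987}{-786729 + 1392433} = \frac{\sqrt{97^{2} + 885481} - 98987}{605704} = \left(\sqrt{9409 + 885481} - 98987\right) \frac{1}{605704} = \left(\sqrt{894890} - 98987\right) \frac{1}{605704} = \left(-98987 + \sqrt{894890}\right) \frac{1}{605704} = - \frac{98987}{605704} + \frac{\sqrt{894890}}{605704}$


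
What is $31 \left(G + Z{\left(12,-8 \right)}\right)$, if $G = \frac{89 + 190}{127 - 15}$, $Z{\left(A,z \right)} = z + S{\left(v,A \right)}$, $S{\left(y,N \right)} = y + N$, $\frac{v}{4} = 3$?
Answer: $\frac{64201}{112} \approx 573.22$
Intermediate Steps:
$v = 12$ ($v = 4 \cdot 3 = 12$)
$S{\left(y,N \right)} = N + y$
$Z{\left(A,z \right)} = 12 + A + z$ ($Z{\left(A,z \right)} = z + \left(A + 12\right) = z + \left(12 + A\right) = 12 + A + z$)
$G = \frac{279}{112} \approx 2.4911$
$31 \left(G + Z{\left(12,-8 \right)}\right) = 31 \left(\frac{279}{112} + \left(12 + 12 - 8\right)\right) = 31 \left(\frac{279}{112} + 16\right) = 31 \cdot \frac{2071}{112} = \frac{64201}{112}$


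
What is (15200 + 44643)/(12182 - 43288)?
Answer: -581/302 ≈ -1.9238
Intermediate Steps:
(15200 + 44643)/(12182 - 43288) = 59843/(-31106) = 59843*(-1/31106) = -581/302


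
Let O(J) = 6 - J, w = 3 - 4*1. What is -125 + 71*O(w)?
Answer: 372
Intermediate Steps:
w = -1 (w = 3 - 4 = -1)
-125 + 71*O(w) = -125 + 71*(6 - 1*(-1)) = -125 + 71*(6 + 1) = -125 + 71*7 = -125 + 497 = 372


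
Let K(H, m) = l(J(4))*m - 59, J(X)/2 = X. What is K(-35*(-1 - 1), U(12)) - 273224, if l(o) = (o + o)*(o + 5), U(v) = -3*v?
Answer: -280771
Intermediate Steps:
J(X) = 2*X
l(o) = 2*o*(5 + o) (l(o) = (2*o)*(5 + o) = 2*o*(5 + o))
K(H, m) = -59 + 208*m (K(H, m) = (2*(2*4)*(5 + 2*4))*m - 59 = (2*8*(5 + 8))*m - 59 = (2*8*13)*m - 59 = 208*m - 59 = -59 + 208*m)
K(-35*(-1 - 1), U(12)) - 273224 = (-59 + 208*(-3*12)) - 273224 = (-59 + 208*(-36)) - 273224 = (-59 - 7488) - 273224 = -7547 - 273224 = -280771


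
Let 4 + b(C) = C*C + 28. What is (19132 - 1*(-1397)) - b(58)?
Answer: 17141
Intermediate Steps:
b(C) = 24 + C² (b(C) = -4 + (C*C + 28) = -4 + (C² + 28) = -4 + (28 + C²) = 24 + C²)
(19132 - 1*(-1397)) - b(58) = (19132 - 1*(-1397)) - (24 + 58²) = (19132 + 1397) - (24 + 3364) = 20529 - 1*3388 = 20529 - 3388 = 17141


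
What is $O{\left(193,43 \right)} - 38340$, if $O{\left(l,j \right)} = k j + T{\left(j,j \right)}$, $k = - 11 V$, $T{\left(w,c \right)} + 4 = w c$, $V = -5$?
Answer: $-34130$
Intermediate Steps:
$T{\left(w,c \right)} = -4 + c w$ ($T{\left(w,c \right)} = -4 + w c = -4 + c w$)
$k = 55$ ($k = \left(-11\right) \left(-5\right) = 55$)
$O{\left(l,j \right)} = -4 + j^{2} + 55 j$ ($O{\left(l,j \right)} = 55 j + \left(-4 + j j\right) = 55 j + \left(-4 + j^{2}\right) = -4 + j^{2} + 55 j$)
$O{\left(193,43 \right)} - 38340 = \left(-4 + 43^{2} + 55 \cdot 43\right) - 38340 = \left(-4 + 1849 + 2365\right) - 38340 = 4210 - 38340 = -34130$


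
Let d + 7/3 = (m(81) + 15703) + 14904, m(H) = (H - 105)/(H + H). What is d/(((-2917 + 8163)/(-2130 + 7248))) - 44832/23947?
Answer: 16878048443678/565316829 ≈ 29856.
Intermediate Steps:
m(H) = (-105 + H)/(2*H) (m(H) = (-105 + H)/((2*H)) = (-105 + H)*(1/(2*H)) = (-105 + H)/(2*H))
d = 826322/27 (d = -7/3 + (((½)*(-105 + 81)/81 + 15703) + 14904) = -7/3 + (((½)*(1/81)*(-24) + 15703) + 14904) = -7/3 + ((-4/27 + 15703) + 14904) = -7/3 + (423977/27 + 14904) = -7/3 + 826385/27 = 826322/27 ≈ 30605.)
d/(((-2917 + 8163)/(-2130 + 7248))) - 44832/23947 = 826322/(27*(((-2917 + 8163)/(-2130 + 7248)))) - 44832/23947 = 826322/(27*((5246/5118))) - 44832*1/23947 = 826322/(27*((5246*(1/5118)))) - 44832/23947 = 826322/(27*(2623/2559)) - 44832/23947 = (826322/27)*(2559/2623) - 44832/23947 = 704852666/23607 - 44832/23947 = 16878048443678/565316829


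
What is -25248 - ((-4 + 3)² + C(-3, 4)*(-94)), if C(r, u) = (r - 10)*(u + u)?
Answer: -35025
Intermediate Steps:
C(r, u) = 2*u*(-10 + r) (C(r, u) = (-10 + r)*(2*u) = 2*u*(-10 + r))
-25248 - ((-4 + 3)² + C(-3, 4)*(-94)) = -25248 - ((-4 + 3)² + (2*4*(-10 - 3))*(-94)) = -25248 - ((-1)² + (2*4*(-13))*(-94)) = -25248 - (1 - 104*(-94)) = -25248 - (1 + 9776) = -25248 - 1*9777 = -25248 - 9777 = -35025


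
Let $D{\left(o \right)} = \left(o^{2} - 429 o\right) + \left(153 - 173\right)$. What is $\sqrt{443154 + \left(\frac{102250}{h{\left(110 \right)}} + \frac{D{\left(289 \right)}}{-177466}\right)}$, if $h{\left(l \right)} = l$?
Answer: $\frac{\sqrt{423078158086228821}}{976063} \approx 666.4$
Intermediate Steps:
$D{\left(o \right)} = -20 + o^{2} - 429 o$ ($D{\left(o \right)} = \left(o^{2} - 429 o\right) + \left(153 - 173\right) = \left(o^{2} - 429 o\right) - 20 = -20 + o^{2} - 429 o$)
$\sqrt{443154 + \left(\frac{102250}{h{\left(110 \right)}} + \frac{D{\left(289 \right)}}{-177466}\right)} = \sqrt{443154 + \left(\frac{102250}{110} + \frac{-20 + 289^{2} - 123981}{-177466}\right)} = \sqrt{443154 + \left(102250 \cdot \frac{1}{110} + \left(-20 + 83521 - 123981\right) \left(- \frac{1}{177466}\right)\right)} = \sqrt{443154 + \left(\frac{10225}{11} - - \frac{20240}{88733}\right)} = \sqrt{443154 + \left(\frac{10225}{11} + \frac{20240}{88733}\right)} = \sqrt{443154 + \frac{907517565}{976063}} = \sqrt{\frac{433453740267}{976063}} = \frac{\sqrt{423078158086228821}}{976063}$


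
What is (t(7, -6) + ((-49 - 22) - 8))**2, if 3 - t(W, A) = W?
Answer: 6889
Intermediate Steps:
t(W, A) = 3 - W
(t(7, -6) + ((-49 - 22) - 8))**2 = ((3 - 1*7) + ((-49 - 22) - 8))**2 = ((3 - 7) + (-71 - 8))**2 = (-4 - 79)**2 = (-83)**2 = 6889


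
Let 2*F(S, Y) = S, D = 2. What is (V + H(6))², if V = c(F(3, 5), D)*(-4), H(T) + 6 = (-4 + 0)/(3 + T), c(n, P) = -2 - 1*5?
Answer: 37636/81 ≈ 464.64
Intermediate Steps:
F(S, Y) = S/2
c(n, P) = -7 (c(n, P) = -2 - 5 = -7)
H(T) = -6 - 4/(3 + T) (H(T) = -6 + (-4 + 0)/(3 + T) = -6 - 4/(3 + T))
V = 28 (V = -7*(-4) = 28)
(V + H(6))² = (28 + 2*(-11 - 3*6)/(3 + 6))² = (28 + 2*(-11 - 18)/9)² = (28 + 2*(⅑)*(-29))² = (28 - 58/9)² = (194/9)² = 37636/81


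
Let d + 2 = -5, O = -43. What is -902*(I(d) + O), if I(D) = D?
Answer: 45100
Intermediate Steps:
d = -7 (d = -2 - 5 = -7)
-902*(I(d) + O) = -902*(-7 - 43) = -902*(-50) = 45100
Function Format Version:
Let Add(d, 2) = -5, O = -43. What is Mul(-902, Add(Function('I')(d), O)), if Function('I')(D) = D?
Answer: 45100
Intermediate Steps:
d = -7 (d = Add(-2, -5) = -7)
Mul(-902, Add(Function('I')(d), O)) = Mul(-902, Add(-7, -43)) = Mul(-902, -50) = 45100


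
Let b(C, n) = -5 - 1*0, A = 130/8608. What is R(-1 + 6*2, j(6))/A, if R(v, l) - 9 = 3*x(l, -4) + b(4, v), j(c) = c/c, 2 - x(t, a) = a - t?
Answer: 21520/13 ≈ 1655.4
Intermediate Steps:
x(t, a) = 2 + t - a (x(t, a) = 2 - (a - t) = 2 + (t - a) = 2 + t - a)
A = 65/4304 (A = 130*(1/8608) = 65/4304 ≈ 0.015102)
j(c) = 1
b(C, n) = -5 (b(C, n) = -5 + 0 = -5)
R(v, l) = 22 + 3*l (R(v, l) = 9 + (3*(2 + l - 1*(-4)) - 5) = 9 + (3*(2 + l + 4) - 5) = 9 + (3*(6 + l) - 5) = 9 + ((18 + 3*l) - 5) = 9 + (13 + 3*l) = 22 + 3*l)
R(-1 + 6*2, j(6))/A = (22 + 3*1)/(65/4304) = (22 + 3)*(4304/65) = 25*(4304/65) = 21520/13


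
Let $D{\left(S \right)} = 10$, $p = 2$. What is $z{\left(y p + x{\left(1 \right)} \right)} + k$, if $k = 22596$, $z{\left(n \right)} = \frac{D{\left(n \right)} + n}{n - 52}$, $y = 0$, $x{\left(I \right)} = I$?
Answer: $\frac{1152385}{51} \approx 22596.0$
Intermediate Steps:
$z{\left(n \right)} = \frac{10 + n}{-52 + n}$ ($z{\left(n \right)} = \frac{10 + n}{n - 52} = \frac{10 + n}{-52 + n}$)
$z{\left(y p + x{\left(1 \right)} \right)} + k = \frac{10 + \left(0 \cdot 2 + 1\right)}{-52 + \left(0 \cdot 2 + 1\right)} + 22596 = \frac{10 + \left(0 + 1\right)}{-52 + \left(0 + 1\right)} + 22596 = \frac{10 + 1}{-52 + 1} + 22596 = \frac{1}{-51} \cdot 11 + 22596 = \left(- \frac{1}{51}\right) 11 + 22596 = - \frac{11}{51} + 22596 = \frac{1152385}{51}$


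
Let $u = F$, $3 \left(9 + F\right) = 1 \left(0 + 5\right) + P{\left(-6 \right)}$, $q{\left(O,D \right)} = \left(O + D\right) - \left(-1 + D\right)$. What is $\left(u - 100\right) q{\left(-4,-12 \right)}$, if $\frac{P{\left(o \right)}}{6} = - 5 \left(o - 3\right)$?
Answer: $52$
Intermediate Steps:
$q{\left(O,D \right)} = 1 + O$ ($q{\left(O,D \right)} = \left(D + O\right) - \left(-1 + D\right) = 1 + O$)
$P{\left(o \right)} = 90 - 30 o$ ($P{\left(o \right)} = 6 \left(- 5 \left(o - 3\right)\right) = 6 \left(- 5 \left(-3 + o\right)\right) = 6 \left(15 - 5 o\right) = 90 - 30 o$)
$F = \frac{248}{3}$ ($F = -9 + \frac{1 \left(0 + 5\right) + \left(90 - -180\right)}{3} = -9 + \frac{1 \cdot 5 + \left(90 + 180\right)}{3} = -9 + \frac{5 + 270}{3} = -9 + \frac{1}{3} \cdot 275 = -9 + \frac{275}{3} = \frac{248}{3} \approx 82.667$)
$u = \frac{248}{3} \approx 82.667$
$\left(u - 100\right) q{\left(-4,-12 \right)} = \left(\frac{248}{3} - 100\right) \left(1 - 4\right) = \left(- \frac{52}{3}\right) \left(-3\right) = 52$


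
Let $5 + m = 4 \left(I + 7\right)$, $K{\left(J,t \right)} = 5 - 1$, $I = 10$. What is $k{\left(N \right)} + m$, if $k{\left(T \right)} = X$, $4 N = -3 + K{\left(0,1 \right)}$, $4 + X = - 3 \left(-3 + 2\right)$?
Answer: $62$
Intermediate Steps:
$K{\left(J,t \right)} = 4$ ($K{\left(J,t \right)} = 5 - 1 = 4$)
$X = -1$ ($X = -4 - 3 \left(-3 + 2\right) = -4 - -3 = -4 + 3 = -1$)
$N = \frac{1}{4}$ ($N = \frac{-3 + 4}{4} = \frac{1}{4} \cdot 1 = \frac{1}{4} \approx 0.25$)
$k{\left(T \right)} = -1$
$m = 63$ ($m = -5 + 4 \left(10 + 7\right) = -5 + 4 \cdot 17 = -5 + 68 = 63$)
$k{\left(N \right)} + m = -1 + 63 = 62$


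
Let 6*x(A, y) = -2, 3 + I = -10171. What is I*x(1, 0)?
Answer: 10174/3 ≈ 3391.3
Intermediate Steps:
I = -10174 (I = -3 - 10171 = -10174)
x(A, y) = -1/3 (x(A, y) = (1/6)*(-2) = -1/3)
I*x(1, 0) = -10174*(-1/3) = 10174/3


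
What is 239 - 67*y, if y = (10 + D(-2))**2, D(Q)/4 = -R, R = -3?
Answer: -32189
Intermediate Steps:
D(Q) = 12 (D(Q) = 4*(-1*(-3)) = 4*3 = 12)
y = 484 (y = (10 + 12)**2 = 22**2 = 484)
239 - 67*y = 239 - 67*484 = 239 - 32428 = -32189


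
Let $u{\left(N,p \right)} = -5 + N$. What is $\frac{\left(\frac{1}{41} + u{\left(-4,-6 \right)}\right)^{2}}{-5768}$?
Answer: $- \frac{16928}{1212001} \approx -0.013967$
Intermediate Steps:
$\frac{\left(\frac{1}{41} + u{\left(-4,-6 \right)}\right)^{2}}{-5768} = \frac{\left(\frac{1}{41} - 9\right)^{2}}{-5768} = \left(\frac{1}{41} - 9\right)^{2} \left(- \frac{1}{5768}\right) = \left(- \frac{368}{41}\right)^{2} \left(- \frac{1}{5768}\right) = \frac{135424}{1681} \left(- \frac{1}{5768}\right) = - \frac{16928}{1212001}$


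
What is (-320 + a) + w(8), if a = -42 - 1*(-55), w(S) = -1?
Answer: -308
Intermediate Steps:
a = 13 (a = -42 + 55 = 13)
(-320 + a) + w(8) = (-320 + 13) - 1 = -307 - 1 = -308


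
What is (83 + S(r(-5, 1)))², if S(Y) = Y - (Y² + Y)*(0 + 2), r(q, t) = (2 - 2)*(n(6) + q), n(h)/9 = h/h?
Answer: 6889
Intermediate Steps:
n(h) = 9 (n(h) = 9*(h/h) = 9*1 = 9)
r(q, t) = 0 (r(q, t) = (2 - 2)*(9 + q) = 0*(9 + q) = 0)
S(Y) = -Y - 2*Y² (S(Y) = Y - (Y + Y²)*2 = Y - (2*Y + 2*Y²) = Y + (-2*Y - 2*Y²) = -Y - 2*Y²)
(83 + S(r(-5, 1)))² = (83 - 1*0*(1 + 2*0))² = (83 - 1*0*(1 + 0))² = (83 - 1*0*1)² = (83 + 0)² = 83² = 6889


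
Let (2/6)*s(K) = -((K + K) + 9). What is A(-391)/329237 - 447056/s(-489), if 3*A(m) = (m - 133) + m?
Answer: -147188262907/957091959 ≈ -153.79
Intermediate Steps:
A(m) = -133/3 + 2*m/3 (A(m) = ((m - 133) + m)/3 = ((-133 + m) + m)/3 = (-133 + 2*m)/3 = -133/3 + 2*m/3)
s(K) = -27 - 6*K (s(K) = 3*(-((K + K) + 9)) = 3*(-(2*K + 9)) = 3*(-(9 + 2*K)) = 3*(-9 - 2*K) = -27 - 6*K)
A(-391)/329237 - 447056/s(-489) = (-133/3 + (⅔)*(-391))/329237 - 447056/(-27 - 6*(-489)) = (-133/3 - 782/3)*(1/329237) - 447056/(-27 + 2934) = -305*1/329237 - 447056/2907 = -305/329237 - 447056*1/2907 = -305/329237 - 447056/2907 = -147188262907/957091959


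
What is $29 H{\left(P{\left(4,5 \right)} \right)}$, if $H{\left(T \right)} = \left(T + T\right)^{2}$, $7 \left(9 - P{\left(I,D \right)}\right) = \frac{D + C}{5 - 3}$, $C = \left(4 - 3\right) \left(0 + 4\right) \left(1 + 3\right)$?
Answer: $6525$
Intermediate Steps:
$C = 16$ ($C = 1 \cdot 4 \cdot 4 = 4 \cdot 4 = 16$)
$P{\left(I,D \right)} = \frac{55}{7} - \frac{D}{14}$ ($P{\left(I,D \right)} = 9 - \frac{\left(D + 16\right) \frac{1}{5 - 3}}{7} = 9 - \frac{\left(16 + D\right) \frac{1}{2}}{7} = 9 - \frac{8 + \frac{D}{2}}{7} = 9 - \left(\frac{8}{7} + \frac{D}{14}\right) = \frac{55}{7} - \frac{D}{14}$)
$H{\left(T \right)} = 4 T^{2}$ ($H{\left(T \right)} = \left(2 T\right)^{2} = 4 T^{2}$)
$29 H{\left(P{\left(4,5 \right)} \right)} = 29 \cdot 4 \left(\frac{55}{7} - \frac{5}{14}\right)^{2} = 29 \cdot 4 \left(\frac{15}{2}\right)^{2} = 29 \cdot 4 \cdot \frac{225}{4} = 29 \cdot 225 = 6525$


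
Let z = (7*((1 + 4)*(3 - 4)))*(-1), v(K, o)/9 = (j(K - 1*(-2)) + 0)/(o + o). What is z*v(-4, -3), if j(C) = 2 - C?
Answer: -210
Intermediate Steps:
v(K, o) = -9*K/(2*o) (v(K, o) = 9*(((2 - (K - 1*(-2))) + 0)/(o + o)) = 9*(((2 - (K + 2)) + 0)/((2*o))) = 9*(((2 - (2 + K)) + 0)*(1/(2*o))) = 9*(((2 + (-2 - K)) + 0)*(1/(2*o))) = 9*((-K + 0)*(1/(2*o))) = 9*((-K)*(1/(2*o))) = 9*(-K/(2*o)) = -9*K/(2*o))
z = 35 (z = (7*(5*(-1)))*(-1) = (7*(-5))*(-1) = -35*(-1) = 35)
z*v(-4, -3) = 35*(-9/2*(-4)/(-3)) = 35*(-9/2*(-4)*(-1/3)) = 35*(-6) = -210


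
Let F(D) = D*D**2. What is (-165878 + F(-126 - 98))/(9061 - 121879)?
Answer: 5702651/56409 ≈ 101.09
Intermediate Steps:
F(D) = D**3
(-165878 + F(-126 - 98))/(9061 - 121879) = (-165878 + (-126 - 98)**3)/(9061 - 121879) = (-165878 + (-224)**3)/(-112818) = (-165878 - 11239424)*(-1/112818) = -11405302*(-1/112818) = 5702651/56409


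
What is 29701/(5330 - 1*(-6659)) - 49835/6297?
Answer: -410444618/75494733 ≈ -5.4367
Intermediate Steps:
29701/(5330 - 1*(-6659)) - 49835/6297 = 29701/(5330 + 6659) - 49835*1/6297 = 29701/11989 - 49835/6297 = -410444618/75494733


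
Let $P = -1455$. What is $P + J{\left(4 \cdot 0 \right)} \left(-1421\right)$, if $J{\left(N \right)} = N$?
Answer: $-1455$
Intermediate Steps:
$P + J{\left(4 \cdot 0 \right)} \left(-1421\right) = -1455 + 4 \cdot 0 \left(-1421\right) = -1455 + 0 \left(-1421\right) = -1455 + 0 = -1455$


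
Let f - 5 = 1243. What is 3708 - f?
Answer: 2460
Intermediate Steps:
f = 1248 (f = 5 + 1243 = 1248)
3708 - f = 3708 - 1*1248 = 3708 - 1248 = 2460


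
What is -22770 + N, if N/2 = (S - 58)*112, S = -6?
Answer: -37106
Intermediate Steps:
N = -14336 (N = 2*((-6 - 58)*112) = 2*(-64*112) = 2*(-7168) = -14336)
-22770 + N = -22770 - 14336 = -37106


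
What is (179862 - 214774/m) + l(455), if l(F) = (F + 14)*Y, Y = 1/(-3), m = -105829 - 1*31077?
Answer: 5272071166/29337 ≈ 1.7971e+5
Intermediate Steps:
m = -136906 (m = -105829 - 31077 = -136906)
Y = -⅓ (Y = 1*(-⅓) = -⅓ ≈ -0.33333)
l(F) = -14/3 - F/3 (l(F) = (F + 14)*(-⅓) = (14 + F)*(-⅓) = -14/3 - F/3)
(179862 - 214774/m) + l(455) = (179862 - 214774/(-136906)) + (-14/3 - ⅓*455) = (179862 - 214774*(-1/136906)) + (-14/3 - 455/3) = (179862 + 15341/9779) - 469/3 = 1758885839/9779 - 469/3 = 5272071166/29337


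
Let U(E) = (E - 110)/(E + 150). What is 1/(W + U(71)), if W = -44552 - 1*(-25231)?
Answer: -17/328460 ≈ -5.1757e-5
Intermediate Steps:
U(E) = (-110 + E)/(150 + E)
W = -19321 (W = -44552 + 25231 = -19321)
1/(W + U(71)) = 1/(-19321 + (-110 + 71)/(150 + 71)) = 1/(-19321 - 39/221) = 1/(-19321 + (1/221)*(-39)) = 1/(-19321 - 3/17) = 1/(-328460/17) = -17/328460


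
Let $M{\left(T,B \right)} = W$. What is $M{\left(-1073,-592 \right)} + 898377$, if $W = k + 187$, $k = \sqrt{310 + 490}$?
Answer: $898564 + 20 \sqrt{2} \approx 8.9859 \cdot 10^{5}$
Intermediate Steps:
$k = 20 \sqrt{2}$ ($k = \sqrt{800} = 20 \sqrt{2} \approx 28.284$)
$W = 187 + 20 \sqrt{2}$ ($W = 20 \sqrt{2} + 187 = 187 + 20 \sqrt{2} \approx 215.28$)
$M{\left(T,B \right)} = 187 + 20 \sqrt{2}$
$M{\left(-1073,-592 \right)} + 898377 = \left(187 + 20 \sqrt{2}\right) + 898377 = 898564 + 20 \sqrt{2}$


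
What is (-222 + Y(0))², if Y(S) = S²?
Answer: 49284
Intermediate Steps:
(-222 + Y(0))² = (-222 + 0²)² = (-222 + 0)² = (-222)² = 49284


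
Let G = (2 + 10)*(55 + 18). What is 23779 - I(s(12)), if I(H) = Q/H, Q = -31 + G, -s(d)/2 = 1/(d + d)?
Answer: 33919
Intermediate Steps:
G = 876 (G = 12*73 = 876)
s(d) = -1/d (s(d) = -2/(d + d) = -2*1/(2*d) = -1/d)
Q = 845 (Q = -31 + 876 = 845)
I(H) = 845/H
23779 - I(s(12)) = 23779 - 845/((-1/12)) = 23779 - 845/((-1*1/12)) = 23779 - 845/(-1/12) = 23779 - 845*(-12) = 23779 - 1*(-10140) = 23779 + 10140 = 33919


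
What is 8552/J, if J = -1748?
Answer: -2138/437 ≈ -4.8924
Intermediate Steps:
8552/J = 8552/(-1748) = 8552*(-1/1748) = -2138/437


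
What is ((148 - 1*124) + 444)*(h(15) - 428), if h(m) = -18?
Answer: -208728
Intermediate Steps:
((148 - 1*124) + 444)*(h(15) - 428) = ((148 - 1*124) + 444)*(-18 - 428) = ((148 - 124) + 444)*(-446) = (24 + 444)*(-446) = 468*(-446) = -208728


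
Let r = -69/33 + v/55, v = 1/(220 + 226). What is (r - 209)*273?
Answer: -1413610107/24530 ≈ -57628.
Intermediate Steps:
v = 1/446 ≈ 0.0022422
r = -51289/24530 (r = -69/33 + (1/446)/55 = -69*1/33 + (1/446)*(1/55) = -23/11 + 1/24530 = -51289/24530 ≈ -2.0909)
(r - 209)*273 = (-51289/24530 - 209)*273 = -5178059/24530*273 = -1413610107/24530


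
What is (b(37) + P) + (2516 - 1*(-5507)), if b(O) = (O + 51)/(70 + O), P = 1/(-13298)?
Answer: 11416984495/1422886 ≈ 8023.8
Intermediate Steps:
P = -1/13298 ≈ -7.5199e-5
b(O) = (51 + O)/(70 + O)
(b(37) + P) + (2516 - 1*(-5507)) = ((51 + 37)/(70 + 37) - 1/13298) + (2516 - 1*(-5507)) = (88/107 - 1/13298) + (2516 + 5507) = ((1/107)*88 - 1/13298) + 8023 = (88/107 - 1/13298) + 8023 = 1170117/1422886 + 8023 = 11416984495/1422886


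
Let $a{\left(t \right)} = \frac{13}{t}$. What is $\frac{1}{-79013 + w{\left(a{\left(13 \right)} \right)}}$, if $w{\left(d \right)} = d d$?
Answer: $- \frac{1}{79012} \approx -1.2656 \cdot 10^{-5}$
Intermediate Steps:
$w{\left(d \right)} = d^{2}$
$\frac{1}{-79013 + w{\left(a{\left(13 \right)} \right)}} = \frac{1}{-79013 + \left(\frac{13}{13}\right)^{2}} = \frac{1}{-79013 + \left(13 \cdot \frac{1}{13}\right)^{2}} = \frac{1}{-79013 + 1^{2}} = \frac{1}{-79013 + 1} = \frac{1}{-79012} = - \frac{1}{79012}$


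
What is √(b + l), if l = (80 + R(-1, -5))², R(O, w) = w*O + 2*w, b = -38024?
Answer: I*√32399 ≈ 180.0*I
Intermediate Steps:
R(O, w) = 2*w + O*w (R(O, w) = O*w + 2*w = 2*w + O*w)
l = 5625 (l = (80 - 5*(2 - 1))² = (80 - 5*1)² = (80 - 5)² = 75² = 5625)
√(b + l) = √(-38024 + 5625) = √(-32399) = I*√32399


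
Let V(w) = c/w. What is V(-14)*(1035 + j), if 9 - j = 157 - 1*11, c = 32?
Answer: -14368/7 ≈ -2052.6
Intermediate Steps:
V(w) = 32/w
j = -137 (j = 9 - (157 - 1*11) = 9 - (157 - 11) = 9 - 1*146 = 9 - 146 = -137)
V(-14)*(1035 + j) = (32/(-14))*(1035 - 137) = (32*(-1/14))*898 = -16/7*898 = -14368/7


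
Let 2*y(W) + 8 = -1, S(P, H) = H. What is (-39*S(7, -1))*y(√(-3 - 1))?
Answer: -351/2 ≈ -175.50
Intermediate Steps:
y(W) = -9/2 (y(W) = -4 + (½)*(-1) = -4 - ½ = -9/2)
(-39*S(7, -1))*y(√(-3 - 1)) = -39*(-1)*(-9/2) = 39*(-9/2) = -351/2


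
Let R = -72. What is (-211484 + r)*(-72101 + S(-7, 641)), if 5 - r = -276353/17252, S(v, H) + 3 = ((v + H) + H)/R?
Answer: 6314675638915955/414048 ≈ 1.5251e+10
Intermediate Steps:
S(v, H) = -3 - H/36 - v/72 (S(v, H) = -3 + ((v + H) + H)/(-72) = -3 + ((H + v) + H)*(-1/72) = -3 + (v + 2*H)*(-1/72) = -3 + (-H/36 - v/72) = -3 - H/36 - v/72)
r = 362613/17252 (r = 5 - (-276353)/17252 = 5 - 1*(-276353/17252) = 5 + 276353/17252 = 362613/17252 ≈ 21.019)
(-211484 + r)*(-72101 + S(-7, 641)) = (-211484 + 362613/17252)*(-72101 + (-3 - 1/36*641 - 1/72*(-7))) = -3648159355*(-72101 + (-3 - 641/36 + 7/72))/17252 = -3648159355*(-72101 - 497/24)/17252 = -3648159355/17252*(-1730921/24) = 6314675638915955/414048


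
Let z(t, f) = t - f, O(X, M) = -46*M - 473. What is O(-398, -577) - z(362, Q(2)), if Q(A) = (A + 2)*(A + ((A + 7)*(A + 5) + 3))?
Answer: 25979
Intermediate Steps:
O(X, M) = -473 - 46*M
Q(A) = (2 + A)*(3 + A + (5 + A)*(7 + A)) (Q(A) = (2 + A)*(A + ((7 + A)*(5 + A) + 3)) = (2 + A)*(A + ((5 + A)*(7 + A) + 3)) = (2 + A)*(A + (3 + (5 + A)*(7 + A))) = (2 + A)*(3 + A + (5 + A)*(7 + A)))
O(-398, -577) - z(362, Q(2)) = (-473 - 46*(-577)) - (362 - (76 + 2**3 + 15*2**2 + 64*2)) = (-473 + 26542) - (362 - (76 + 8 + 15*4 + 128)) = 26069 - (362 - (76 + 8 + 60 + 128)) = 26069 - (362 - 1*272) = 26069 - (362 - 272) = 26069 - 1*90 = 26069 - 90 = 25979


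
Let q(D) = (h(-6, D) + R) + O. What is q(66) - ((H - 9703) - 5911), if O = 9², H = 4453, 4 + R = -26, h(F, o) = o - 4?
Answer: 11274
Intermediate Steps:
h(F, o) = -4 + o
R = -30 (R = -4 - 26 = -30)
O = 81
q(D) = 47 + D (q(D) = ((-4 + D) - 30) + 81 = (-34 + D) + 81 = 47 + D)
q(66) - ((H - 9703) - 5911) = (47 + 66) - ((4453 - 9703) - 5911) = 113 - (-5250 - 5911) = 113 - 1*(-11161) = 113 + 11161 = 11274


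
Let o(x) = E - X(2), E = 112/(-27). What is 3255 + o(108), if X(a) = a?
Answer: 87719/27 ≈ 3248.9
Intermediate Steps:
E = -112/27 (E = 112*(-1/27) = -112/27 ≈ -4.1481)
o(x) = -166/27 (o(x) = -112/27 - 1*2 = -112/27 - 2 = -166/27)
3255 + o(108) = 3255 - 166/27 = 87719/27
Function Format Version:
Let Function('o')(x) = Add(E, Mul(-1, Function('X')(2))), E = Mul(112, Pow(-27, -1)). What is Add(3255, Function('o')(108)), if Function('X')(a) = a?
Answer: Rational(87719, 27) ≈ 3248.9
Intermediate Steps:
E = Rational(-112, 27) (E = Mul(112, Rational(-1, 27)) = Rational(-112, 27) ≈ -4.1481)
Function('o')(x) = Rational(-166, 27) (Function('o')(x) = Add(Rational(-112, 27), Mul(-1, 2)) = Add(Rational(-112, 27), -2) = Rational(-166, 27))
Add(3255, Function('o')(108)) = Add(3255, Rational(-166, 27)) = Rational(87719, 27)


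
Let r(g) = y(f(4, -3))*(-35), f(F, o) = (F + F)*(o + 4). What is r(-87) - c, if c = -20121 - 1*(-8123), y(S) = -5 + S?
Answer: 11893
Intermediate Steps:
f(F, o) = 2*F*(4 + o) (f(F, o) = (2*F)*(4 + o) = 2*F*(4 + o))
c = -11998 (c = -20121 + 8123 = -11998)
r(g) = -105 (r(g) = (-5 + 2*4*(4 - 3))*(-35) = (-5 + 2*4*1)*(-35) = (-5 + 8)*(-35) = 3*(-35) = -105)
r(-87) - c = -105 - 1*(-11998) = -105 + 11998 = 11893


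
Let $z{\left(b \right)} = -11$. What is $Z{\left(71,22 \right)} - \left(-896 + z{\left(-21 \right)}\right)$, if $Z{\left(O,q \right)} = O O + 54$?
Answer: $6002$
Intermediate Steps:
$Z{\left(O,q \right)} = 54 + O^{2}$ ($Z{\left(O,q \right)} = O^{2} + 54 = 54 + O^{2}$)
$Z{\left(71,22 \right)} - \left(-896 + z{\left(-21 \right)}\right) = \left(54 + 71^{2}\right) + \left(896 - -11\right) = \left(54 + 5041\right) + \left(896 + 11\right) = 5095 + 907 = 6002$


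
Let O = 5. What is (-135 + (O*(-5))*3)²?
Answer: 44100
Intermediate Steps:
(-135 + (O*(-5))*3)² = (-135 + (5*(-5))*3)² = (-135 - 25*3)² = (-135 - 75)² = (-210)² = 44100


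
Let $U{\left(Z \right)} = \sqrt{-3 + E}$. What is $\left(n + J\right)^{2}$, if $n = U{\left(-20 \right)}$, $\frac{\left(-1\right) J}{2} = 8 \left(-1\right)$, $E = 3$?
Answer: $256$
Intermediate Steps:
$J = 16$ ($J = - 2 \cdot 8 \left(-1\right) = \left(-2\right) \left(-8\right) = 16$)
$U{\left(Z \right)} = 0$ ($U{\left(Z \right)} = \sqrt{-3 + 3} = \sqrt{0} = 0$)
$n = 0$
$\left(n + J\right)^{2} = \left(0 + 16\right)^{2} = 16^{2} = 256$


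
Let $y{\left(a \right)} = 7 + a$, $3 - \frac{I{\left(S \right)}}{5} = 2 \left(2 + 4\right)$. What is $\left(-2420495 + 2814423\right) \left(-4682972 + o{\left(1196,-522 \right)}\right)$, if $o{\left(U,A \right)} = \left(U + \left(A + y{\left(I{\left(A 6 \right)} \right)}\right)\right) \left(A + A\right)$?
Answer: $-2106315683168$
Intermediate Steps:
$I{\left(S \right)} = -45$ ($I{\left(S \right)} = 15 - 5 \cdot 2 \left(2 + 4\right) = 15 - 5 \cdot 2 \cdot 6 = 15 - 60 = -45$)
$o{\left(U,A \right)} = 2 A \left(-38 + A + U\right)$ ($o{\left(U,A \right)} = \left(U + \left(A + \left(7 - 45\right)\right)\right) \left(A + A\right) = \left(U + \left(A - 38\right)\right) 2 A = \left(U + \left(-38 + A\right)\right) 2 A = \left(-38 + A + U\right) 2 A = 2 A \left(-38 + A + U\right)$)
$\left(-2420495 + 2814423\right) \left(-4682972 + o{\left(1196,-522 \right)}\right) = \left(-2420495 + 2814423\right) \left(-4682972 + 2 \left(-522\right) \left(-38 - 522 + 1196\right)\right) = 393928 \left(-4682972 + 2 \left(-522\right) 636\right) = 393928 \left(-4682972 - 663984\right) = 393928 \left(-5346956\right) = -2106315683168$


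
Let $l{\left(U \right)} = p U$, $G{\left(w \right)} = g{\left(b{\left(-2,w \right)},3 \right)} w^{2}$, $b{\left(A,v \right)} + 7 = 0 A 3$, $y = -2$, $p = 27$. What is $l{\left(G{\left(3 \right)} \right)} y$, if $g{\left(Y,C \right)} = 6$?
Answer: $-2916$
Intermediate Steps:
$b{\left(A,v \right)} = -7$ ($b{\left(A,v \right)} = -7 + 0 A 3 = -7 + 0 \cdot 3 = -7 + 0 = -7$)
$G{\left(w \right)} = 6 w^{2}$
$l{\left(U \right)} = 27 U$
$l{\left(G{\left(3 \right)} \right)} y = 27 \cdot 6 \cdot 3^{2} \left(-2\right) = 27 \cdot 6 \cdot 9 \left(-2\right) = 27 \cdot 54 \left(-2\right) = 1458 \left(-2\right) = -2916$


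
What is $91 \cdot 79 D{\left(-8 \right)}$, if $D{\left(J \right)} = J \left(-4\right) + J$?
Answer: $172536$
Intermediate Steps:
$D{\left(J \right)} = - 3 J$ ($D{\left(J \right)} = - 4 J + J = - 3 J$)
$91 \cdot 79 D{\left(-8 \right)} = 91 \cdot 79 \left(\left(-3\right) \left(-8\right)\right) = 7189 \cdot 24 = 172536$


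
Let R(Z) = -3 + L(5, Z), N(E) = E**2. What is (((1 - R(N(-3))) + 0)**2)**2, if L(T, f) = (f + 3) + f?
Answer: 83521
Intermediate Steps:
L(T, f) = 3 + 2*f (L(T, f) = (3 + f) + f = 3 + 2*f)
R(Z) = 2*Z (R(Z) = -3 + (3 + 2*Z) = 2*Z)
(((1 - R(N(-3))) + 0)**2)**2 = (((1 - 2*(-3)**2) + 0)**2)**2 = (((1 - 2*9) + 0)**2)**2 = (((1 - 1*18) + 0)**2)**2 = (((1 - 18) + 0)**2)**2 = ((-17 + 0)**2)**2 = ((-17)**2)**2 = 289**2 = 83521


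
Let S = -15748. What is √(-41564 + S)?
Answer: 12*I*√398 ≈ 239.4*I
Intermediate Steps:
√(-41564 + S) = √(-41564 - 15748) = √(-57312) = 12*I*√398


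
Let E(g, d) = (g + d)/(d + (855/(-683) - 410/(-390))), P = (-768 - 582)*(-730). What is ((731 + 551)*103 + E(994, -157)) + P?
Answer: 4679535065477/4187351 ≈ 1.1175e+6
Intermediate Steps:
P = 985500 (P = -1350*(-730) = 985500)
E(g, d) = (d + g)/(-5342/26637 + d) (E(g, d) = (d + g)/(d + (855*(-1/683) - 410*(-1/390))) = (d + g)/(d + (-855/683 + 41/39)) = (d + g)/(d - 5342/26637) = (d + g)/(-5342/26637 + d))
((731 + 551)*103 + E(994, -157)) + P = ((731 + 551)*103 + 26637*(-157 + 994)/(-5342 + 26637*(-157))) + 985500 = (1282*103 + 26637*837/(-5342 - 4182009)) + 985500 = (132046 + 26637*837/(-4187351)) + 985500 = (132046 + 26637*(-1/4187351)*837) + 985500 = (132046 - 22295169/4187351) + 985500 = 552900654977/4187351 + 985500 = 4679535065477/4187351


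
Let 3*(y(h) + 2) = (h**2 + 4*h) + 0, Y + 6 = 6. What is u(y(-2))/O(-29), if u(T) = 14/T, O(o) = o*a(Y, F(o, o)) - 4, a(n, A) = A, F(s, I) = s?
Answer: -7/1395 ≈ -0.0050179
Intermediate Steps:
Y = 0 (Y = -6 + 6 = 0)
y(h) = -2 + h**2/3 + 4*h/3 (y(h) = -2 + ((h**2 + 4*h) + 0)/3 = -2 + (h**2 + 4*h)/3 = -2 + (h**2/3 + 4*h/3) = -2 + h**2/3 + 4*h/3)
O(o) = -4 + o**2 (O(o) = o*o - 4 = o**2 - 4 = -4 + o**2)
u(y(-2))/O(-29) = (14/(-2 + (1/3)*(-2)**2 + (4/3)*(-2)))/(-4 + (-29)**2) = (14/(-2 + (1/3)*4 - 8/3))/(-4 + 841) = (14/(-2 + 4/3 - 8/3))/837 = (14/(-10/3))*(1/837) = (14*(-3/10))*(1/837) = -21/5*1/837 = -7/1395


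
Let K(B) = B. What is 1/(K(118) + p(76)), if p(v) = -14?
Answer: 1/104 ≈ 0.0096154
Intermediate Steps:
1/(K(118) + p(76)) = 1/(118 - 14) = 1/104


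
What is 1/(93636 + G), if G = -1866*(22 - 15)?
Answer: 1/80574 ≈ 1.2411e-5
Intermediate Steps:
G = -13062 (G = -1866*7 = -13062)
1/(93636 + G) = 1/(93636 - 13062) = 1/80574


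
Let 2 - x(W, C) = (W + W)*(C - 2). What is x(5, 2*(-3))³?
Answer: 551368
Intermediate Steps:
x(W, C) = 2 - 2*W*(-2 + C) (x(W, C) = 2 - (W + W)*(C - 2) = 2 - 2*W*(-2 + C))
x(5, 2*(-3))³ = (2 + 4*5 - 2*2*(-3)*5)³ = (2 + 20 - 2*(-6)*5)³ = (2 + 20 + 60)³ = 82³ = 551368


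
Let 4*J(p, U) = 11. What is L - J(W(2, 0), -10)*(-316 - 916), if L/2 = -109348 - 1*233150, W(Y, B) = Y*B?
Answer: -681608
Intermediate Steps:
W(Y, B) = B*Y
J(p, U) = 11/4 (J(p, U) = (¼)*11 = 11/4)
L = -684996 (L = 2*(-109348 - 1*233150) = 2*(-109348 - 233150) = 2*(-342498) = -684996)
L - J(W(2, 0), -10)*(-316 - 916) = -684996 - 11*(-316 - 916)/4 = -684996 - 11*(-1232)/4 = -684996 - 1*(-3388) = -684996 + 3388 = -681608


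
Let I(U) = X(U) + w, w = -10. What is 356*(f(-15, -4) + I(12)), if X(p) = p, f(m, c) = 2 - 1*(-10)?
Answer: 4984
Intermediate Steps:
f(m, c) = 12 (f(m, c) = 2 + 10 = 12)
I(U) = -10 + U (I(U) = U - 10 = -10 + U)
356*(f(-15, -4) + I(12)) = 356*(12 + (-10 + 12)) = 356*(12 + 2) = 356*14 = 4984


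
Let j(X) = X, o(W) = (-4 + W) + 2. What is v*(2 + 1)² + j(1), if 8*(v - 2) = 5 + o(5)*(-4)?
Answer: 89/8 ≈ 11.125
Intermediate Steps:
o(W) = -2 + W
v = 9/8 (v = 2 + (5 + (-2 + 5)*(-4))/8 = 2 + (5 + 3*(-4))/8 = 2 + (5 - 12)/8 = 2 + (⅛)*(-7) = 2 - 7/8 = 9/8 ≈ 1.1250)
v*(2 + 1)² + j(1) = 9*(2 + 1)²/8 + 1 = (9/8)*3² + 1 = (9/8)*9 + 1 = 81/8 + 1 = 89/8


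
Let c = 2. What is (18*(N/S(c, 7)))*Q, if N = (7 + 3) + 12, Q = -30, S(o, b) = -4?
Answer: 2970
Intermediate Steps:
N = 22 (N = 10 + 12 = 22)
(18*(N/S(c, 7)))*Q = (18*(22/(-4)))*(-30) = (18*(22*(-1/4)))*(-30) = (18*(-11/2))*(-30) = -99*(-30) = 2970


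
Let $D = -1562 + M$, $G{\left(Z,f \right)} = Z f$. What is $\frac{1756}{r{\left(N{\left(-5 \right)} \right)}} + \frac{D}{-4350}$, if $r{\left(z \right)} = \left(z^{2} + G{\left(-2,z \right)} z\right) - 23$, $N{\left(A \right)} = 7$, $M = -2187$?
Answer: $- \frac{153514}{6525} \approx -23.527$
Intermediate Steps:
$r{\left(z \right)} = -23 - z^{2}$ ($r{\left(z \right)} = \left(z^{2} + - 2 z z\right) - 23 = \left(z^{2} - 2 z^{2}\right) - 23 = - z^{2} - 23 = -23 - z^{2}$)
$D = -3749$ ($D = -1562 - 2187 = -3749$)
$\frac{1756}{r{\left(N{\left(-5 \right)} \right)}} + \frac{D}{-4350} = \frac{1756}{-23 - 7^{2}} - \frac{3749}{-4350} = \frac{1756}{-23 - 49} - - \frac{3749}{4350} = \frac{1756}{-23 - 49} + \frac{3749}{4350} = \frac{1756}{-72} + \frac{3749}{4350} = 1756 \left(- \frac{1}{72}\right) + \frac{3749}{4350} = - \frac{439}{18} + \frac{3749}{4350} = - \frac{153514}{6525}$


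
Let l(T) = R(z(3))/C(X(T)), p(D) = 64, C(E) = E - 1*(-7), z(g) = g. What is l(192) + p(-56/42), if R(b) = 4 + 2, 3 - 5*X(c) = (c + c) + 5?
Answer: 7478/117 ≈ 63.915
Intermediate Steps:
X(c) = -2/5 - 2*c/5 (X(c) = 3/5 - ((c + c) + 5)/5 = 3/5 - (2*c + 5)/5 = 3/5 - (5 + 2*c)/5 = 3/5 + (-1 - 2*c/5) = -2/5 - 2*c/5)
R(b) = 6
C(E) = 7 + E (C(E) = E + 7 = 7 + E)
l(T) = 6/(33/5 - 2*T/5) (l(T) = 6/(7 + (-2/5 - 2*T/5)) = 6/(33/5 - 2*T/5))
l(192) + p(-56/42) = -30/(-33 + 2*192) + 64 = -30/(-33 + 384) + 64 = -30/351 + 64 = -30*1/351 + 64 = -10/117 + 64 = 7478/117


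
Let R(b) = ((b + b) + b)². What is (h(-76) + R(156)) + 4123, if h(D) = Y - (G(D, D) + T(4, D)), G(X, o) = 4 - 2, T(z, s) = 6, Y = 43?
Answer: 223182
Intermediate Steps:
G(X, o) = 2
R(b) = 9*b² (R(b) = (2*b + b)² = (3*b)² = 9*b²)
h(D) = 35 (h(D) = 43 - (2 + 6) = 43 - 1*8 = 43 - 8 = 35)
(h(-76) + R(156)) + 4123 = (35 + 9*156²) + 4123 = (35 + 9*24336) + 4123 = (35 + 219024) + 4123 = 219059 + 4123 = 223182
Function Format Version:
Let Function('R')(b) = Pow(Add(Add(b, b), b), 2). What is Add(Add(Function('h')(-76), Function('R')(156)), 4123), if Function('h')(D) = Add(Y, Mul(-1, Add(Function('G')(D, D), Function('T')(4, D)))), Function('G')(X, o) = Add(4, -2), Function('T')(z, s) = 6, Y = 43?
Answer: 223182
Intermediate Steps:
Function('G')(X, o) = 2
Function('R')(b) = Mul(9, Pow(b, 2)) (Function('R')(b) = Pow(Add(Mul(2, b), b), 2) = Pow(Mul(3, b), 2) = Mul(9, Pow(b, 2)))
Function('h')(D) = 35 (Function('h')(D) = Add(43, Mul(-1, Add(2, 6))) = Add(43, Mul(-1, 8)) = Add(43, -8) = 35)
Add(Add(Function('h')(-76), Function('R')(156)), 4123) = Add(Add(35, Mul(9, Pow(156, 2))), 4123) = Add(Add(35, Mul(9, 24336)), 4123) = Add(Add(35, 219024), 4123) = Add(219059, 4123) = 223182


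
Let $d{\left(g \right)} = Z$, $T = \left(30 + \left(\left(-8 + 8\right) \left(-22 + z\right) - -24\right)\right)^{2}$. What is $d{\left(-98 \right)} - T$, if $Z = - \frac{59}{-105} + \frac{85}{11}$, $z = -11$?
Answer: $- \frac{3358406}{1155} \approx -2907.7$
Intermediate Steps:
$T = 2916$ ($T = \left(30 + \left(\left(-8 + 8\right) \left(-22 - 11\right) - -24\right)\right)^{2} = \left(30 + \left(0 \left(-33\right) + 24\right)\right)^{2} = \left(30 + \left(0 + 24\right)\right)^{2} = \left(30 + 24\right)^{2} = 54^{2} = 2916$)
$Z = \frac{9574}{1155}$ ($Z = \left(-59\right) \left(- \frac{1}{105}\right) + 85 \cdot \frac{1}{11} = \frac{59}{105} + \frac{85}{11} = \frac{9574}{1155} \approx 8.2892$)
$d{\left(g \right)} = \frac{9574}{1155}$
$d{\left(-98 \right)} - T = \frac{9574}{1155} - 2916 = - \frac{3358406}{1155}$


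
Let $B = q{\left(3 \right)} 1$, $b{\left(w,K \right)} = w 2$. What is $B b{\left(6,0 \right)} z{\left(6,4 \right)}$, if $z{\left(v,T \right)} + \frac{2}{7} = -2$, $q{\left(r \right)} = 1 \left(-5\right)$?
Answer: $\frac{960}{7} \approx 137.14$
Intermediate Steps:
$b{\left(w,K \right)} = 2 w$
$q{\left(r \right)} = -5$
$z{\left(v,T \right)} = - \frac{16}{7}$ ($z{\left(v,T \right)} = - \frac{2}{7} - 2 = - \frac{16}{7}$)
$B = -5$ ($B = \left(-5\right) 1 = -5$)
$B b{\left(6,0 \right)} z{\left(6,4 \right)} = - 5 \cdot 2 \cdot 6 \left(- \frac{16}{7}\right) = \left(-5\right) 12 \left(- \frac{16}{7}\right) = \left(-60\right) \left(- \frac{16}{7}\right) = \frac{960}{7}$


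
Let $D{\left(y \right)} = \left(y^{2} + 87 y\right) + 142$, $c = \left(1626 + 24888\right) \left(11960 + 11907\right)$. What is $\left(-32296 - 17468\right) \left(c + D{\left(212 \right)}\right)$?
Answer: $-31494300332352$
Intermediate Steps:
$c = 632809638$ ($c = 26514 \cdot 23867 = 632809638$)
$D{\left(y \right)} = 142 + y^{2} + 87 y$
$\left(-32296 - 17468\right) \left(c + D{\left(212 \right)}\right) = \left(-32296 - 17468\right) \left(632809638 + \left(142 + 212^{2} + 87 \cdot 212\right)\right) = - 49764 \left(632809638 + \left(142 + 44944 + 18444\right)\right) = - 49764 \left(632809638 + 63530\right) = \left(-49764\right) 632873168 = -31494300332352$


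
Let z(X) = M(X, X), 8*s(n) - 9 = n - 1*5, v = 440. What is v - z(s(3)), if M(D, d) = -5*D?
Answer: 3555/8 ≈ 444.38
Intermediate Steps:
s(n) = ½ + n/8 (s(n) = 9/8 + (n - 1*5)/8 = 9/8 + (n - 5)/8 = 9/8 + (-5 + n)/8 = 9/8 + (-5/8 + n/8) = ½ + n/8)
z(X) = -5*X
v - z(s(3)) = 440 - (-5)*(½ + (⅛)*3) = 440 - (-5)*(½ + 3/8) = 440 - (-5)*7/8 = 440 - 1*(-35/8) = 440 + 35/8 = 3555/8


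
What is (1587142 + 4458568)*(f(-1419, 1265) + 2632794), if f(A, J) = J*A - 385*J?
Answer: 2120436051140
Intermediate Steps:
f(A, J) = -385*J + A*J (f(A, J) = A*J - 385*J = -385*J + A*J)
(1587142 + 4458568)*(f(-1419, 1265) + 2632794) = (1587142 + 4458568)*(1265*(-385 - 1419) + 2632794) = 6045710*(1265*(-1804) + 2632794) = 6045710*(-2282060 + 2632794) = 6045710*350734 = 2120436051140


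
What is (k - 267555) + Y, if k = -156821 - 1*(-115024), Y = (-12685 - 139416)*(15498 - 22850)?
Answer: 1117937200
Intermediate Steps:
Y = 1118246552 (Y = -152101*(-7352) = 1118246552)
k = -41797 (k = -156821 + 115024 = -41797)
(k - 267555) + Y = (-41797 - 267555) + 1118246552 = -309352 + 1118246552 = 1117937200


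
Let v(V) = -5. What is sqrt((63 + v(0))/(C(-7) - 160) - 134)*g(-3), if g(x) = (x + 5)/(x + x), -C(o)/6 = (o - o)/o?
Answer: -I*sqrt(53745)/60 ≈ -3.8638*I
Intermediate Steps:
C(o) = 0 (C(o) = -6*(o - o)/o = -0/o = -6*0 = 0)
g(x) = (5 + x)/(2*x) (g(x) = (5 + x)/((2*x)) = (5 + x)*(1/(2*x)) = (5 + x)/(2*x))
sqrt((63 + v(0))/(C(-7) - 160) - 134)*g(-3) = sqrt((63 - 5)/(0 - 160) - 134)*((1/2)*(5 - 3)/(-3)) = sqrt(58/(-160) - 134)*((1/2)*(-1/3)*2) = sqrt(58*(-1/160) - 134)*(-1/3) = sqrt(-29/80 - 134)*(-1/3) = sqrt(-10749/80)*(-1/3) = (I*sqrt(53745)/20)*(-1/3) = -I*sqrt(53745)/60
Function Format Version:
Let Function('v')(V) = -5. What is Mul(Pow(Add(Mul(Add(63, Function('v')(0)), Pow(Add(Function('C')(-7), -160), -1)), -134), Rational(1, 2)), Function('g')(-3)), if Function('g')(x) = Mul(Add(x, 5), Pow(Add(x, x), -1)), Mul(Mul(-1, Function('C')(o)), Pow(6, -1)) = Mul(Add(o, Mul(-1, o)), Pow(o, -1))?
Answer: Mul(Rational(-1, 60), I, Pow(53745, Rational(1, 2))) ≈ Mul(-3.8638, I)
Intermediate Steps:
Function('C')(o) = 0 (Function('C')(o) = Mul(-6, Mul(Add(o, Mul(-1, o)), Pow(o, -1))) = Mul(-6, Mul(0, Pow(o, -1))) = Mul(-6, 0) = 0)
Function('g')(x) = Mul(Rational(1, 2), Pow(x, -1), Add(5, x)) (Function('g')(x) = Mul(Add(5, x), Pow(Mul(2, x), -1)) = Mul(Add(5, x), Mul(Rational(1, 2), Pow(x, -1))) = Mul(Rational(1, 2), Pow(x, -1), Add(5, x)))
Mul(Pow(Add(Mul(Add(63, Function('v')(0)), Pow(Add(Function('C')(-7), -160), -1)), -134), Rational(1, 2)), Function('g')(-3)) = Mul(Pow(Add(Mul(Add(63, -5), Pow(Add(0, -160), -1)), -134), Rational(1, 2)), Mul(Rational(1, 2), Pow(-3, -1), Add(5, -3))) = Mul(Pow(Add(Mul(58, Pow(-160, -1)), -134), Rational(1, 2)), Mul(Rational(1, 2), Rational(-1, 3), 2)) = Mul(Pow(Add(Mul(58, Rational(-1, 160)), -134), Rational(1, 2)), Rational(-1, 3)) = Mul(Pow(Add(Rational(-29, 80), -134), Rational(1, 2)), Rational(-1, 3)) = Mul(Pow(Rational(-10749, 80), Rational(1, 2)), Rational(-1, 3)) = Mul(Mul(Rational(1, 20), I, Pow(53745, Rational(1, 2))), Rational(-1, 3)) = Mul(Rational(-1, 60), I, Pow(53745, Rational(1, 2)))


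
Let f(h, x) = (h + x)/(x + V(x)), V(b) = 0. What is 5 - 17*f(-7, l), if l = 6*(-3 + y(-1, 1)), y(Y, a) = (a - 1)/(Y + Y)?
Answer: -335/18 ≈ -18.611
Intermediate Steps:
y(Y, a) = (-1 + a)/(2*Y) (y(Y, a) = (-1 + a)/((2*Y)) = (-1 + a)*(1/(2*Y)) = (-1 + a)/(2*Y))
l = -18 (l = 6*(-3 + (1/2)*(-1 + 1)/(-1)) = 6*(-3 + (1/2)*(-1)*0) = 6*(-3 + 0) = 6*(-3) = -18)
f(h, x) = (h + x)/x (f(h, x) = (h + x)/(x + 0) = (h + x)/x)
5 - 17*f(-7, l) = 5 - 17*(-7 - 18)/(-18) = 5 - (-17)*(-25)/18 = 5 - 17*25/18 = 5 - 425/18 = -335/18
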